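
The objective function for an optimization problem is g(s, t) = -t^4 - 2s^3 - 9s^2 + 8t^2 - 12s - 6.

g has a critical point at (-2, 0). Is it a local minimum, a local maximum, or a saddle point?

The mixed partial ∂²g/∂s∂t is 0, so the Hessian at any point is diag(g_ss, g_tt) = diag(-6(2s + 3), 4(-3t^2 + 4)).
At (-2, 0): H = diag(6, 16).
Both eigenvalues are positive, so H is positive definite: a local minimum.

local minimum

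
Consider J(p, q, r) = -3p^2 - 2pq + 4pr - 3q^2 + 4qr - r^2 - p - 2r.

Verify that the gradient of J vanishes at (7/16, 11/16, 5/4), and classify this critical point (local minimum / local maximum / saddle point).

∇J = (-6p - 2q + 4r - 1, -2p - 6q + 4r, 4p + 4q - 2r - 2); substituting (7/16, 11/16, 5/4) gives ∇J = (0, 0, 0), so (7/16, 11/16, 5/4) is indeed a critical point.
The Hessian is constant: H = [[-6, -2, 4], [-2, -6, 4], [4, 4, -2]].
Leading principal minors: Δ₁ = -6, Δ₂ = 32, Δ₃ = 64.
The minors fit neither the all-positive nor the alternating-sign pattern, so H is indefinite: a saddle point.

saddle point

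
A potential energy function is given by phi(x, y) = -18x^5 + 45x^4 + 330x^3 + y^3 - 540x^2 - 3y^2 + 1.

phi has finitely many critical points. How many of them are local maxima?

phi separates as a function of x plus a function of y, so ∇phi=0 decouples.
∂phi/∂x = -90x(x - 4)(x - 1)(x + 3) = 0 at x ∈ {-3, 0, 1, 4}; ∂phi/∂y = 3y(y - 2) = 0 at y ∈ {0, 2}.
The Hessian is diagonal: diag(phi_xx, phi_yy). Second derivatives: phi_xx(-3)=7560, phi_xx(0)=-1080, phi_xx(1)=1080, phi_xx(4)=-7560; phi_yy(0)=-6, phi_yy(2)=6.
Local maxima occur where both diagonal entries negative: (0, 0), (4, 0). Count: 2.

2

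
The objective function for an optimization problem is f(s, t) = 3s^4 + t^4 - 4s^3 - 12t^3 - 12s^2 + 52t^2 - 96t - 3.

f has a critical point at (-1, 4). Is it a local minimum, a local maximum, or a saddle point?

local minimum

The mixed partial ∂²f/∂s∂t is 0, so the Hessian at any point is diag(f_ss, f_tt) = diag(12(3s^2 - 2s - 2), 4(3t^2 - 18t + 26)).
At (-1, 4): H = diag(36, 8).
Both eigenvalues are positive, so H is positive definite: a local minimum.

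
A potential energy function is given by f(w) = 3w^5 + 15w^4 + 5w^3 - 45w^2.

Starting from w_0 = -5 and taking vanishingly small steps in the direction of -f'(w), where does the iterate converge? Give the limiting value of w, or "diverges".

f'(w) = 15w(w - 1)(w + 2)(w + 3), so f'(-5) = 2700.
Gradient descent moves in the -f' direction, i.e. w is decreasing.
There is no critical point below w=-5, and f' keeps the same sign, so the iterate runs off to −∞.

diverges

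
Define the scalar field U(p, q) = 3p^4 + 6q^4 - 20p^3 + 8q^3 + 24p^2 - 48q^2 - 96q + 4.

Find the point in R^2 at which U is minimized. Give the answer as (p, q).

(4, 2)

U(p,q) separates as A(p) + B(q) + 4, so its minimum is min A + min B + 4.
A'(p) = 12p(p - 4)(p - 1) vanishes at p ∈ {0, 1, 4}; B'(q) = 24(q - 2)(q + 1)(q + 2) vanishes at q ∈ {-2, -1, 2}.
Local minima of A (where A''>0): A(0)=0, A(4)=-128. Local minima of B: B(-2)=32, B(2)=-224.
So the global minimum of U is A(4) + B(2) + 4 = -128 − 224 + 4 = -348, attained at (4, 2).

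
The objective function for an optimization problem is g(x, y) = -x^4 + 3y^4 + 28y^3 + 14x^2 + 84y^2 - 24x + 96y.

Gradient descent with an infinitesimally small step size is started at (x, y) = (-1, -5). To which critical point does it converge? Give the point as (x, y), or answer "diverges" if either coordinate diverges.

g is separable, so gradient descent decouples: x follows -∂g/∂x, y follows -∂g/∂y.
∂g/∂x = -4(x - 2)(x - 1)(x + 3); at x=-1 this is -48, so x increases.
∂g/∂y = 12(y + 1)(y + 2)(y + 4); at y=-5 this is -144, so y increases.
x converges to its nearest critical value 1 (a local min of the x-part); y converges to -4. The iterate converges to (1, -4).

(1, -4)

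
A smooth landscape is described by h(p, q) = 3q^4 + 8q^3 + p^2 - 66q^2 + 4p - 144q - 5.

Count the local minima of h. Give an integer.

2

h separates as a function of p plus a function of q, so ∇h=0 decouples.
∂h/∂p = 2(p + 2) = 0 at p ∈ {-2}; ∂h/∂q = 12(q - 3)(q + 1)(q + 4) = 0 at q ∈ {-4, -1, 3}.
The Hessian is diagonal: diag(h_pp, h_qq). Second derivatives: h_pp(-2)=2; h_qq(-4)=252, h_qq(-1)=-144, h_qq(3)=336.
Local minima occur where both diagonal entries positive: (-2, -4), (-2, 3). Count: 2.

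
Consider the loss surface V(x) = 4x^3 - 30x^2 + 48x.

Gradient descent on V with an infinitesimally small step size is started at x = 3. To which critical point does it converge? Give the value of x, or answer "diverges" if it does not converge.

4

V'(x) = 12(x - 4)(x - 1), so V'(3) = -24.
Gradient descent moves in the -V' direction, i.e. x is increasing.
The nearest critical point in that direction is x = 4, where V'' = 36 > 0 (a local minimum). The iterate converges there.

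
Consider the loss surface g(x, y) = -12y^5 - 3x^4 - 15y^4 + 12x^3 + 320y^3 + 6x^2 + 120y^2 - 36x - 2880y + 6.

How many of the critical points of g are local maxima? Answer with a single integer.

g separates as a function of x plus a function of y, so ∇g=0 decouples.
∂g/∂x = -12(x - 3)(x - 1)(x + 1) = 0 at x ∈ {-1, 1, 3}; ∂g/∂y = -60(y - 3)(y - 2)(y + 2)(y + 4) = 0 at y ∈ {-4, -2, 2, 3}.
The Hessian is diagonal: diag(g_xx, g_yy). Second derivatives: g_xx(-1)=-96, g_xx(1)=48, g_xx(3)=-96; g_yy(-4)=5040, g_yy(-2)=-2400, g_yy(2)=1440, g_yy(3)=-2100.
Local maxima occur where both diagonal entries negative: (-1, -2), (-1, 3), (3, -2), (3, 3). Count: 4.

4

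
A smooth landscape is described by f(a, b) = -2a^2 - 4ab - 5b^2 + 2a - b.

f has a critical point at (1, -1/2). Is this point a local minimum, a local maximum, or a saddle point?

The Hessian of f is constant: H = [[-4, -4], [-4, -10]].
det(H) = (-4)·(-10) − (-4)² = 24.
det(H) > 0 and tr(H) = -14 < 0, so H is negative definite and the point is a local maximum.

local maximum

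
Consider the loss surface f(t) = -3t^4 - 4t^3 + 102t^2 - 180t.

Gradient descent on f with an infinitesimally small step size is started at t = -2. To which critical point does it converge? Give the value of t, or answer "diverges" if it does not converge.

1

f'(t) = -12(t - 3)(t - 1)(t + 5), so f'(-2) = -540.
Gradient descent moves in the -f' direction, i.e. t is increasing.
The nearest critical point in that direction is t = 1, where f'' = 144 > 0 (a local minimum). The iterate converges there.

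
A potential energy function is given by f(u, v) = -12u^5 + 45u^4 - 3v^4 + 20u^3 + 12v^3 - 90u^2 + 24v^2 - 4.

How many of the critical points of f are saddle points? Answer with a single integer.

6

f separates as a function of u plus a function of v, so ∇f=0 decouples.
∂f/∂u = -60u(u - 3)(u - 1)(u + 1) = 0 at u ∈ {-1, 0, 1, 3}; ∂f/∂v = -12v(v - 4)(v + 1) = 0 at v ∈ {-1, 0, 4}.
The Hessian is diagonal: diag(f_uu, f_vv). Second derivatives: f_uu(-1)=480, f_uu(0)=-180, f_uu(1)=240, f_uu(3)=-1440; f_vv(-1)=-60, f_vv(0)=48, f_vv(4)=-240.
Saddle points occur where the two diagonal entries have opposite signs: (-1, -1), (-1, 4), (0, 0), (1, -1), (1, 4), (3, 0). Count: 6.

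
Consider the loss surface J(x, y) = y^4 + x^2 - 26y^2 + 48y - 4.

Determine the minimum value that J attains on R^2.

-356

J(x,y) separates as P(x) + Q(y) − 4, so its minimum is min P + min Q − 4.
P'(x) = 2x vanishes at x ∈ {0}; Q'(y) = 4(y - 3)(y - 1)(y + 4) vanishes at y ∈ {-4, 1, 3}.
Local minima of P (where P''>0): P(0)=0. Local minima of Q: Q(-4)=-352, Q(3)=-9.
So the global minimum of J is P(0) + Q(-4) − 4 = 0 − 352 − 4 = -356, attained at (0, -4).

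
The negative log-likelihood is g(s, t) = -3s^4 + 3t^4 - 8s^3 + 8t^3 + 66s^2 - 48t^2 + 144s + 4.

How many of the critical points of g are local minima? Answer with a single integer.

2

g separates as a function of s plus a function of t, so ∇g=0 decouples.
∂g/∂s = -12(s - 3)(s + 1)(s + 4) = 0 at s ∈ {-4, -1, 3}; ∂g/∂t = 12t(t - 2)(t + 4) = 0 at t ∈ {-4, 0, 2}.
The Hessian is diagonal: diag(g_ss, g_tt). Second derivatives: g_ss(-4)=-252, g_ss(-1)=144, g_ss(3)=-336; g_tt(-4)=288, g_tt(0)=-96, g_tt(2)=144.
Local minima occur where both diagonal entries positive: (-1, -4), (-1, 2). Count: 2.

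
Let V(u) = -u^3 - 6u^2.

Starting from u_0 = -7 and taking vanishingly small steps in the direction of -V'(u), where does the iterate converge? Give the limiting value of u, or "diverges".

-4

V'(u) = -3u(u + 4), so V'(-7) = -63.
Gradient descent moves in the -V' direction, i.e. u is increasing.
The nearest critical point in that direction is u = -4, where V'' = 12 > 0 (a local minimum). The iterate converges there.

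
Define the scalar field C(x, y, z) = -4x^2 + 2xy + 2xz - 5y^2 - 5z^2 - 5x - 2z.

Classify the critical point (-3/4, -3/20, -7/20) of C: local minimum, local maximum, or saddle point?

local maximum

The Hessian is constant: H = [[-8, 2, 2], [2, -10, 0], [2, 0, -10]].
Leading principal minors: Δ₁ = -8, Δ₂ = 76, Δ₃ = -720.
The minors alternate sign starting negative (−, +, −), so H is negative definite: a local maximum.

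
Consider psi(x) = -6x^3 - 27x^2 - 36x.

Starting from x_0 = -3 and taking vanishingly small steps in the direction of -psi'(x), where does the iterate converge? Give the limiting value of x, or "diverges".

psi'(x) = -18(x + 1)(x + 2), so psi'(-3) = -36.
Gradient descent moves in the -psi' direction, i.e. x is increasing.
The nearest critical point in that direction is x = -2, where psi'' = 18 > 0 (a local minimum). The iterate converges there.

-2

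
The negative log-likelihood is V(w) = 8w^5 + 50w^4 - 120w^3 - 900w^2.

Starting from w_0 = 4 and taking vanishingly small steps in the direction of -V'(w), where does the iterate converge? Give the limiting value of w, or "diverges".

3

V'(w) = 40w(w - 3)(w + 3)(w + 5), so V'(4) = 10080.
Gradient descent moves in the -V' direction, i.e. w is decreasing.
The nearest critical point in that direction is w = 3, where V'' = 5760 > 0 (a local minimum). The iterate converges there.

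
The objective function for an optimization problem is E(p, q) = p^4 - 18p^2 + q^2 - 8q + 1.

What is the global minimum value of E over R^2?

-96

E(p,q) separates as A(p) + B(q) + 1, so its minimum is min A + min B + 1.
A'(p) = 4p(p - 3)(p + 3) vanishes at p ∈ {-3, 0, 3}; B'(q) = 2q - 8 vanishes at q ∈ {4}.
Local minima of A (where A''>0): A(-3)=-81, A(3)=-81. Local minima of B: B(4)=-16.
So the global minimum of E is A(-3) + B(4) + 1 = -81 − 16 + 1 = -96, attained at (-3, 4).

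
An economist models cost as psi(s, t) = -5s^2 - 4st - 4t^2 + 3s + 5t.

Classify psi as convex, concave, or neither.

psi is quadratic, so its Hessian is the constant matrix H = [[-10, -4], [-4, -8]].
det(H) = 64, tr(H) = -18.
det(H) > 0 and tr(H) < 0, so H is negative definite everywhere: concave.

concave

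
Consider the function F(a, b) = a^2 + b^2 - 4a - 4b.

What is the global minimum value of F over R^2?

-8

F(a,b) separates as P(a) + Q(b), so its minimum is min P + min Q.
P'(a) = 2a - 4 vanishes at a ∈ {2}; Q'(b) = 2b - 4 vanishes at b ∈ {2}.
Local minima of P (where P''>0): P(2)=-4. Local minima of Q: Q(2)=-4.
So the global minimum of F is P(2) + Q(2) = -4 − 4 = -8, attained at (2, 2).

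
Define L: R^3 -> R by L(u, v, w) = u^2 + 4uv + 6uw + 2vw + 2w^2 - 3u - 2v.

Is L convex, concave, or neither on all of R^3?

neither

L is quadratic, so its Hessian is the constant matrix H = [[2, 4, 6], [4, 0, 2], [6, 2, 4]].
Leading principal minors: 2, -16, 24.
Neither pattern holds ⇒ H is indefinite ⇒ neither convex nor concave.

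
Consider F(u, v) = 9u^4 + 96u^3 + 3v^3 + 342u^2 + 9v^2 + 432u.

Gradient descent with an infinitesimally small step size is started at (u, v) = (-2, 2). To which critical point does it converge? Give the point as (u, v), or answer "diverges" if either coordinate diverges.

F is separable, so gradient descent decouples: u follows -∂F/∂u, v follows -∂F/∂v.
∂F/∂u = 36(u + 1)(u + 3)(u + 4); at u=-2 this is -72, so u increases.
∂F/∂v = 9v(v + 2); at v=2 this is 72, so v decreases.
u converges to its nearest critical value -1 (a local min of the u-part); v converges to 0. The iterate converges to (-1, 0).

(-1, 0)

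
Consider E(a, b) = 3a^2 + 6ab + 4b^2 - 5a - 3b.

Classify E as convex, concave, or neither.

convex

E is quadratic, so its Hessian is the constant matrix H = [[6, 6], [6, 8]].
det(H) = 12, tr(H) = 14.
det(H) > 0 and tr(H) > 0, so H is positive definite everywhere: convex.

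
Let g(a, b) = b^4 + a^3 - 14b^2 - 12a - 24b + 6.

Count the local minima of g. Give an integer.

2

g separates as a function of a plus a function of b, so ∇g=0 decouples.
∂g/∂a = 3(a - 2)(a + 2) = 0 at a ∈ {-2, 2}; ∂g/∂b = 4(b - 3)(b + 1)(b + 2) = 0 at b ∈ {-2, -1, 3}.
The Hessian is diagonal: diag(g_aa, g_bb). Second derivatives: g_aa(-2)=-12, g_aa(2)=12; g_bb(-2)=20, g_bb(-1)=-16, g_bb(3)=80.
Local minima occur where both diagonal entries positive: (2, -2), (2, 3). Count: 2.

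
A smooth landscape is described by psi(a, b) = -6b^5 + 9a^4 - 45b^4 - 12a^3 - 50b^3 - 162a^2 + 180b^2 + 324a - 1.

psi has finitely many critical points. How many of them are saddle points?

psi separates as a function of a plus a function of b, so ∇psi=0 decouples.
∂psi/∂a = 36(a - 3)(a - 1)(a + 3) = 0 at a ∈ {-3, 1, 3}; ∂psi/∂b = -30b(b - 1)(b + 3)(b + 4) = 0 at b ∈ {-4, -3, 0, 1}.
The Hessian is diagonal: diag(psi_aa, psi_bb). Second derivatives: psi_aa(-3)=864, psi_aa(1)=-288, psi_aa(3)=432; psi_bb(-4)=600, psi_bb(-3)=-360, psi_bb(0)=360, psi_bb(1)=-600.
Saddle points occur where the two diagonal entries have opposite signs: (-3, -3), (-3, 1), (1, -4), (1, 0), (3, -3), (3, 1). Count: 6.

6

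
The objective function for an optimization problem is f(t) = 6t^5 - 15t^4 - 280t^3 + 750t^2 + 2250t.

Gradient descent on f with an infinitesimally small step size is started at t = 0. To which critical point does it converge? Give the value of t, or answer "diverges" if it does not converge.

-1

f'(t) = 30(t - 5)(t - 3)(t + 1)(t + 5), so f'(0) = 2250.
Gradient descent moves in the -f' direction, i.e. t is decreasing.
The nearest critical point in that direction is t = -1, where f'' = 2880 > 0 (a local minimum). The iterate converges there.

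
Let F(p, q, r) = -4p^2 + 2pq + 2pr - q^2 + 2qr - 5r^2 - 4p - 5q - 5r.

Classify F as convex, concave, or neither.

F is quadratic, so its Hessian is the constant matrix H = [[-8, 2, 2], [2, -2, 2], [2, 2, -10]].
Leading principal minors: -8, 12, -64.
Signs alternate −, +, − ⇒ H ≺ 0 ⇒ concave.

concave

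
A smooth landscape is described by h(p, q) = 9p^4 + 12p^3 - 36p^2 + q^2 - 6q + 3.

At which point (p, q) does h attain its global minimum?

(-2, 3)

h(p,q) separates as A(p) + B(q) + 3, so its minimum is min A + min B + 3.
A'(p) = 36p(p - 1)(p + 2) vanishes at p ∈ {-2, 0, 1}; B'(q) = 2q - 6 vanishes at q ∈ {3}.
Local minima of A (where A''>0): A(-2)=-96, A(1)=-15. Local minima of B: B(3)=-9.
So the global minimum of h is A(-2) + B(3) + 3 = -96 − 9 + 3 = -102, attained at (-2, 3).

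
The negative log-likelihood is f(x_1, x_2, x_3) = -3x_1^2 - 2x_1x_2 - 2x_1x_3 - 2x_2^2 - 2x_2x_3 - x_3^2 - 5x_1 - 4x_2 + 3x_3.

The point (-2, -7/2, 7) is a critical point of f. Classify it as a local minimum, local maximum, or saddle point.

local maximum

The Hessian is constant: H = [[-6, -2, -2], [-2, -4, -2], [-2, -2, -2]].
Leading principal minors: Δ₁ = -6, Δ₂ = 20, Δ₃ = -16.
The minors alternate sign starting negative (−, +, −), so H is negative definite: a local maximum.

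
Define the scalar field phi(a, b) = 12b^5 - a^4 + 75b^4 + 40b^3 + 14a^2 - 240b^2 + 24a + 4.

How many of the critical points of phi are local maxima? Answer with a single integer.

phi separates as a function of a plus a function of b, so ∇phi=0 decouples.
∂phi/∂a = -4(a - 3)(a + 1)(a + 2) = 0 at a ∈ {-2, -1, 3}; ∂phi/∂b = 60b(b - 1)(b + 2)(b + 4) = 0 at b ∈ {-4, -2, 0, 1}.
The Hessian is diagonal: diag(phi_aa, phi_bb). Second derivatives: phi_aa(-2)=-20, phi_aa(-1)=16, phi_aa(3)=-80; phi_bb(-4)=-2400, phi_bb(-2)=720, phi_bb(0)=-480, phi_bb(1)=900.
Local maxima occur where both diagonal entries negative: (-2, -4), (-2, 0), (3, -4), (3, 0). Count: 4.

4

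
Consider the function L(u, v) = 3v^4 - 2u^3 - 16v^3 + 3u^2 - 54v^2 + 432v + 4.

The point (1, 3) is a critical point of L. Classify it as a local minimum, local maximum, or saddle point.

The mixed partial ∂²L/∂u∂v is 0, so the Hessian at any point is diag(L_uu, L_vv) = diag(6(-2u + 1), 12(3v^2 - 8v - 9)).
At (1, 3): H = diag(-6, -72).
Both eigenvalues are negative, so H is negative definite: a local maximum.

local maximum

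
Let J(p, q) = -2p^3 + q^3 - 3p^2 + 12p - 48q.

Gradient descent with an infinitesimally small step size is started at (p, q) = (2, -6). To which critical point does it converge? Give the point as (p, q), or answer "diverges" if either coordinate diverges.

J is separable, so gradient descent decouples: p follows -∂J/∂p, q follows -∂J/∂q.
∂J/∂p = -6(p - 1)(p + 2); at p=2 this is -24, so p increases.
∂J/∂q = 3(q - 4)(q + 4); at q=-6 this is 60, so q decreases.
The p-coordinate has no critical point in that direction and runs off to infinity.

diverges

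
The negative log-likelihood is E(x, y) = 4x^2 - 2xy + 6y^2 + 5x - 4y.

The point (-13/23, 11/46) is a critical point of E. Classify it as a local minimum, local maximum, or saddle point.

The Hessian of E is constant: H = [[8, -2], [-2, 12]].
det(H) = 8·12 − (-2)² = 92.
det(H) > 0 and tr(H) = 20 > 0, so H is positive definite and the point is a local minimum.

local minimum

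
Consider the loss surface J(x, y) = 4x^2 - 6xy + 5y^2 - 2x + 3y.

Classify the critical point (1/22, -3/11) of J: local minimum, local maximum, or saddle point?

The Hessian of J is constant: H = [[8, -6], [-6, 10]].
det(H) = 8·10 − (-6)² = 44.
det(H) > 0 and tr(H) = 18 > 0, so H is positive definite and the point is a local minimum.

local minimum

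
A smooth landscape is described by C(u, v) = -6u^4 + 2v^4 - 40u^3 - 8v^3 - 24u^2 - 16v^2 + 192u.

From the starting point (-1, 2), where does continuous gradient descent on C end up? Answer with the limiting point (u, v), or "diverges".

C is separable, so gradient descent decouples: u follows -∂C/∂u, v follows -∂C/∂v.
∂C/∂u = -24(u - 1)(u + 2)(u + 4); at u=-1 this is 144, so u decreases.
∂C/∂v = 8v(v - 4)(v + 1); at v=2 this is -96, so v increases.
u converges to its nearest critical value -2 (a local min of the u-part); v converges to 4. The iterate converges to (-2, 4).

(-2, 4)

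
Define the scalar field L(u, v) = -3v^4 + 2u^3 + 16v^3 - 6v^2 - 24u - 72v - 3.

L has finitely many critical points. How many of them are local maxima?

L separates as a function of u plus a function of v, so ∇L=0 decouples.
∂L/∂u = 6(u - 2)(u + 2) = 0 at u ∈ {-2, 2}; ∂L/∂v = -12(v - 3)(v - 2)(v + 1) = 0 at v ∈ {-1, 2, 3}.
The Hessian is diagonal: diag(L_uu, L_vv). Second derivatives: L_uu(-2)=-24, L_uu(2)=24; L_vv(-1)=-144, L_vv(2)=36, L_vv(3)=-48.
Local maxima occur where both diagonal entries negative: (-2, -1), (-2, 3). Count: 2.

2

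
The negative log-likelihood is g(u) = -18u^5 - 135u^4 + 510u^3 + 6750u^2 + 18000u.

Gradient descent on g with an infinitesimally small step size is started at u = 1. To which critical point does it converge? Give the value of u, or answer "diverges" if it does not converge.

g'(u) = -90(u - 5)(u + 2)(u + 4)(u + 5), so g'(1) = 32400.
Gradient descent moves in the -g' direction, i.e. u is decreasing.
The nearest critical point in that direction is u = -2, where g'' = 3780 > 0 (a local minimum). The iterate converges there.

-2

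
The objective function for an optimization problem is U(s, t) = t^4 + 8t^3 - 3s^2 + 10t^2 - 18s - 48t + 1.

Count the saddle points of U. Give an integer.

2

U separates as a function of s plus a function of t, so ∇U=0 decouples.
∂U/∂s = -6(s + 3) = 0 at s ∈ {-3}; ∂U/∂t = 4(t - 1)(t + 3)(t + 4) = 0 at t ∈ {-4, -3, 1}.
The Hessian is diagonal: diag(U_ss, U_tt). Second derivatives: U_ss(-3)=-6; U_tt(-4)=20, U_tt(-3)=-16, U_tt(1)=80.
Saddle points occur where the two diagonal entries have opposite signs: (-3, -4), (-3, 1). Count: 2.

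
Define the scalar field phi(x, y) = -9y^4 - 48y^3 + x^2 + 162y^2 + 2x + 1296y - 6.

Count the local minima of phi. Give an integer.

1

phi separates as a function of x plus a function of y, so ∇phi=0 decouples.
∂phi/∂x = 2(x + 1) = 0 at x ∈ {-1}; ∂phi/∂y = -36(y - 3)(y + 3)(y + 4) = 0 at y ∈ {-4, -3, 3}.
The Hessian is diagonal: diag(phi_xx, phi_yy). Second derivatives: phi_xx(-1)=2; phi_yy(-4)=-252, phi_yy(-3)=216, phi_yy(3)=-1512.
Local minima occur where both diagonal entries positive: (-1, -3). Count: 1.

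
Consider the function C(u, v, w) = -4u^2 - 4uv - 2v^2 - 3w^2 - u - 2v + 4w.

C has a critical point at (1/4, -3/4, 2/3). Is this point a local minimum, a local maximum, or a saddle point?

The Hessian is constant: H = [[-8, -4, 0], [-4, -4, 0], [0, 0, -6]].
Leading principal minors: Δ₁ = -8, Δ₂ = 16, Δ₃ = -96.
The minors alternate sign starting negative (−, +, −), so H is negative definite: a local maximum.

local maximum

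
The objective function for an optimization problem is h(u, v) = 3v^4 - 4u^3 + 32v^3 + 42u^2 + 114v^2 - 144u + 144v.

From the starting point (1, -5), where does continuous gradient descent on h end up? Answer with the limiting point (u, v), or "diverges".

h is separable, so gradient descent decouples: u follows -∂h/∂u, v follows -∂h/∂v.
∂h/∂u = -12(u - 4)(u - 3); at u=1 this is -72, so u increases.
∂h/∂v = 12(v + 1)(v + 3)(v + 4); at v=-5 this is -96, so v increases.
u converges to its nearest critical value 3 (a local min of the u-part); v converges to -4. The iterate converges to (3, -4).

(3, -4)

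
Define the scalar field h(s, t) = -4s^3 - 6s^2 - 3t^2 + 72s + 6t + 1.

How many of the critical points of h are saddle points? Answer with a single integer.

1

h separates as a function of s plus a function of t, so ∇h=0 decouples.
∂h/∂s = -12(s - 2)(s + 3) = 0 at s ∈ {-3, 2}; ∂h/∂t = -6(t - 1) = 0 at t ∈ {1}.
The Hessian is diagonal: diag(h_ss, h_tt). Second derivatives: h_ss(-3)=60, h_ss(2)=-60; h_tt(1)=-6.
Saddle points occur where the two diagonal entries have opposite signs: (-3, 1). Count: 1.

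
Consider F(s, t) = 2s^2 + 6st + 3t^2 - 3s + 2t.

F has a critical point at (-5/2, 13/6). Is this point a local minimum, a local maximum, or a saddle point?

The Hessian of F is constant: H = [[4, 6], [6, 6]].
det(H) = 4·6 − 6² = -12.
Since det(H) < 0, H is indefinite and the critical point is a saddle point.

saddle point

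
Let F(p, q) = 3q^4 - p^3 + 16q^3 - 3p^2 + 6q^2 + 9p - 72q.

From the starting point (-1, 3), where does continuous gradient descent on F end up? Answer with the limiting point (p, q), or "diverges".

(-3, 1)

F is separable, so gradient descent decouples: p follows -∂F/∂p, q follows -∂F/∂q.
∂F/∂p = -3(p - 1)(p + 3); at p=-1 this is 12, so p decreases.
∂F/∂q = 12(q - 1)(q + 2)(q + 3); at q=3 this is 720, so q decreases.
p converges to its nearest critical value -3 (a local min of the p-part); q converges to 1. The iterate converges to (-3, 1).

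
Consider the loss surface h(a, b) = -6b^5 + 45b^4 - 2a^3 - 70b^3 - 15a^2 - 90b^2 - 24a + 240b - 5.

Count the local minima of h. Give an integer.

h separates as a function of a plus a function of b, so ∇h=0 decouples.
∂h/∂a = -6(a + 1)(a + 4) = 0 at a ∈ {-4, -1}; ∂h/∂b = -30(b - 4)(b - 2)(b - 1)(b + 1) = 0 at b ∈ {-1, 1, 2, 4}.
The Hessian is diagonal: diag(h_aa, h_bb). Second derivatives: h_aa(-4)=18, h_aa(-1)=-18; h_bb(-1)=900, h_bb(1)=-180, h_bb(2)=180, h_bb(4)=-900.
Local minima occur where both diagonal entries positive: (-4, -1), (-4, 2). Count: 2.

2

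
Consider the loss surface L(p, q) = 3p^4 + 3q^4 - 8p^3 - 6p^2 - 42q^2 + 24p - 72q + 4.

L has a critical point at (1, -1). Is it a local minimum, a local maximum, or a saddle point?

The mixed partial ∂²L/∂p∂q is 0, so the Hessian at any point is diag(L_pp, L_qq) = diag(12(3p^2 - 4p - 1), 12(3q^2 - 7)).
At (1, -1): H = diag(-24, -48).
Both eigenvalues are negative, so H is negative definite: a local maximum.

local maximum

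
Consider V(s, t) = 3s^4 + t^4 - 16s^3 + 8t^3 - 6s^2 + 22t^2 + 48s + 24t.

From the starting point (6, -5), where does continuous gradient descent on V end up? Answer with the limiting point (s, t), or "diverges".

(4, -3)

V is separable, so gradient descent decouples: s follows -∂V/∂s, t follows -∂V/∂t.
∂V/∂s = 12(s - 4)(s - 1)(s + 1); at s=6 this is 840, so s decreases.
∂V/∂t = 4(t + 1)(t + 2)(t + 3); at t=-5 this is -96, so t increases.
s converges to its nearest critical value 4 (a local min of the s-part); t converges to -3. The iterate converges to (4, -3).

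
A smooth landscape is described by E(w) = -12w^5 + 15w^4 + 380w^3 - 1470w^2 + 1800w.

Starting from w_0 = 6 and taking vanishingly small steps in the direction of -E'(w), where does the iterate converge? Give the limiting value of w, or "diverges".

E'(w) = -60(w - 3)(w - 2)(w - 1)(w + 5), so E'(6) = -39600.
Gradient descent moves in the -E' direction, i.e. w is increasing.
There is no critical point above w=6, and E' keeps the same sign, so the iterate runs off to +∞.

diverges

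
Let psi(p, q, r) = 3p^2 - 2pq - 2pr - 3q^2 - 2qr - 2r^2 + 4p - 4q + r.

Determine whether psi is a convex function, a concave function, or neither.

neither

psi is quadratic, so its Hessian is the constant matrix H = [[6, -2, -2], [-2, -6, -2], [-2, -2, -4]].
Leading principal minors: 6, -40, 144.
Neither pattern holds ⇒ H is indefinite ⇒ neither convex nor concave.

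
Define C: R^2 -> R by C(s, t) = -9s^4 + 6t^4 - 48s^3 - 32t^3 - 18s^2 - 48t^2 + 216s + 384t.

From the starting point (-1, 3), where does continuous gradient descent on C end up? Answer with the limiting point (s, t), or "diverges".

(-2, 4)

C is separable, so gradient descent decouples: s follows -∂C/∂s, t follows -∂C/∂t.
∂C/∂s = -36(s - 1)(s + 2)(s + 3); at s=-1 this is 144, so s decreases.
∂C/∂t = 24(t - 4)(t - 2)(t + 2); at t=3 this is -120, so t increases.
s converges to its nearest critical value -2 (a local min of the s-part); t converges to 4. The iterate converges to (-2, 4).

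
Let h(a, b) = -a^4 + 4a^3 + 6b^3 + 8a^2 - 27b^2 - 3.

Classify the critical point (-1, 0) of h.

The mixed partial ∂²h/∂a∂b is 0, so the Hessian at any point is diag(h_aa, h_bb) = diag(4(-3a^2 + 6a + 4), 18(2b - 3)).
At (-1, 0): H = diag(-20, -54).
Both eigenvalues are negative, so H is negative definite: a local maximum.

local maximum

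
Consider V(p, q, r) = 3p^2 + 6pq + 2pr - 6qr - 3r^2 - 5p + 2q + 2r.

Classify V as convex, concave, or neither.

neither

V is quadratic, so its Hessian is the constant matrix H = [[6, 6, 2], [6, 0, -6], [2, -6, -6]].
Leading principal minors: 6, -36, -144.
Neither pattern holds ⇒ H is indefinite ⇒ neither convex nor concave.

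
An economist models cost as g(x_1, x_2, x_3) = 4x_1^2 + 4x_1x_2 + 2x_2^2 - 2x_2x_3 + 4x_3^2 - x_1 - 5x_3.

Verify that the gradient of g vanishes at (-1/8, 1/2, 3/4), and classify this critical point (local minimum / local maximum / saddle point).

local minimum

∇g = (8x_1 + 4x_2 - 1, 4x_1 + 4x_2 - 2x_3, -2x_2 + 8x_3 - 5); substituting (-1/8, 1/2, 3/4) gives ∇g = (0, 0, 0), so (-1/8, 1/2, 3/4) is indeed a critical point.
The Hessian is constant: H = [[8, 4, 0], [4, 4, -2], [0, -2, 8]].
Leading principal minors: Δ₁ = 8, Δ₂ = 16, Δ₃ = 96.
All leading minors are positive, so H is positive definite: a local minimum.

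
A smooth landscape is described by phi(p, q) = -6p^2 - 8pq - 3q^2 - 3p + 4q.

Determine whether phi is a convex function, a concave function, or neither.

phi is quadratic, so its Hessian is the constant matrix H = [[-12, -8], [-8, -6]].
det(H) = 8, tr(H) = -18.
det(H) > 0 and tr(H) < 0, so H is negative definite everywhere: concave.

concave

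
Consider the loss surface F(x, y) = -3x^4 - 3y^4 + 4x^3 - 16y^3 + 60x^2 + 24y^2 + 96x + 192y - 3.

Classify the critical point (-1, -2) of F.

The mixed partial ∂²F/∂x∂y is 0, so the Hessian at any point is diag(F_xx, F_yy) = diag(12(-3x^2 + 2x + 10), 12(-3y^2 - 8y + 4)).
At (-1, -2): H = diag(60, 96).
Both eigenvalues are positive, so H is positive definite: a local minimum.

local minimum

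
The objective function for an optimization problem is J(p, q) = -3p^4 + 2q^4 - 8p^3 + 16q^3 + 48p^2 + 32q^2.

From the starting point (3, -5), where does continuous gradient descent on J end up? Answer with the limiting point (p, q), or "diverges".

J is separable, so gradient descent decouples: p follows -∂J/∂p, q follows -∂J/∂q.
∂J/∂p = -12p(p - 2)(p + 4); at p=3 this is -252, so p increases.
∂J/∂q = 8q(q + 2)(q + 4); at q=-5 this is -120, so q increases.
The p-coordinate has no critical point in that direction and runs off to infinity.

diverges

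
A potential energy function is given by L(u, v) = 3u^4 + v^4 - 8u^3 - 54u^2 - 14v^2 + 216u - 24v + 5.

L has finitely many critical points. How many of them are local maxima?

1

L separates as a function of u plus a function of v, so ∇L=0 decouples.
∂L/∂u = 12(u - 3)(u - 2)(u + 3) = 0 at u ∈ {-3, 2, 3}; ∂L/∂v = 4(v - 3)(v + 1)(v + 2) = 0 at v ∈ {-2, -1, 3}.
The Hessian is diagonal: diag(L_uu, L_vv). Second derivatives: L_uu(-3)=360, L_uu(2)=-60, L_uu(3)=72; L_vv(-2)=20, L_vv(-1)=-16, L_vv(3)=80.
Local maxima occur where both diagonal entries negative: (2, -1). Count: 1.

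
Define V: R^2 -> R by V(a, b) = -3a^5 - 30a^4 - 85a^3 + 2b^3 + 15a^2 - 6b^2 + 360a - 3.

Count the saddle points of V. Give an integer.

V separates as a function of a plus a function of b, so ∇V=0 decouples.
∂V/∂a = -15(a - 1)(a + 2)(a + 3)(a + 4) = 0 at a ∈ {-4, -3, -2, 1}; ∂V/∂b = 6b(b - 2) = 0 at b ∈ {0, 2}.
The Hessian is diagonal: diag(V_aa, V_bb). Second derivatives: V_aa(-4)=150, V_aa(-3)=-60, V_aa(-2)=90, V_aa(1)=-900; V_bb(0)=-12, V_bb(2)=12.
Saddle points occur where the two diagonal entries have opposite signs: (-4, 0), (-3, 2), (-2, 0), (1, 2). Count: 4.

4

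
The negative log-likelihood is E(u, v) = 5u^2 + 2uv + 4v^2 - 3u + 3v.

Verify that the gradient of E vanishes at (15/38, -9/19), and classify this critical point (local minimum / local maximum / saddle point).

local minimum

∇E = (10u + 2v - 3, 2u + 8v + 3); substituting (15/38, -9/19) gives ∇E = (0, 0), so (15/38, -9/19) is indeed a critical point.
The Hessian of E is constant: H = [[10, 2], [2, 8]].
det(H) = 10·8 − 2² = 76.
det(H) > 0 and tr(H) = 18 > 0, so H is positive definite and the point is a local minimum.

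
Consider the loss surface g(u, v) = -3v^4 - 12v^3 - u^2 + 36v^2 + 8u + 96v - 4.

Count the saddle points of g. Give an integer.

1

g separates as a function of u plus a function of v, so ∇g=0 decouples.
∂g/∂u = -2(u - 4) = 0 at u ∈ {4}; ∂g/∂v = -12(v - 2)(v + 1)(v + 4) = 0 at v ∈ {-4, -1, 2}.
The Hessian is diagonal: diag(g_uu, g_vv). Second derivatives: g_uu(4)=-2; g_vv(-4)=-216, g_vv(-1)=108, g_vv(2)=-216.
Saddle points occur where the two diagonal entries have opposite signs: (4, -1). Count: 1.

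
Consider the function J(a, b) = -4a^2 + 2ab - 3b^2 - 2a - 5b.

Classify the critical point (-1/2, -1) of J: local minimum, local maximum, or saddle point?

The Hessian of J is constant: H = [[-8, 2], [2, -6]].
det(H) = (-8)·(-6) − 2² = 44.
det(H) > 0 and tr(H) = -14 < 0, so H is negative definite and the point is a local maximum.

local maximum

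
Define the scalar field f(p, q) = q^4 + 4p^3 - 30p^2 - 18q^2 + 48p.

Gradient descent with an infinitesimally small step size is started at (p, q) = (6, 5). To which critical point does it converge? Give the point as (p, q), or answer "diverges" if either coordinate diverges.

(4, 3)

f is separable, so gradient descent decouples: p follows -∂f/∂p, q follows -∂f/∂q.
∂f/∂p = 12(p - 4)(p - 1); at p=6 this is 120, so p decreases.
∂f/∂q = 4q(q - 3)(q + 3); at q=5 this is 320, so q decreases.
p converges to its nearest critical value 4 (a local min of the p-part); q converges to 3. The iterate converges to (4, 3).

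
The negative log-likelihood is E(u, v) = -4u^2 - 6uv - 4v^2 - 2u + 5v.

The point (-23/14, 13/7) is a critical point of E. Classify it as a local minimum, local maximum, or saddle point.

The Hessian of E is constant: H = [[-8, -6], [-6, -8]].
det(H) = (-8)·(-8) − (-6)² = 28.
det(H) > 0 and tr(H) = -16 < 0, so H is negative definite and the point is a local maximum.

local maximum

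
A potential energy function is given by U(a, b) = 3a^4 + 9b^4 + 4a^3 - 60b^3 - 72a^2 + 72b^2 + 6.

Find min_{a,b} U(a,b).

-1018

U(a,b) separates as P(a) + Q(b) + 6, so its minimum is min P + min Q + 6.
P'(a) = 12a(a - 3)(a + 4) vanishes at a ∈ {-4, 0, 3}; Q'(b) = 36b(b - 4)(b - 1) vanishes at b ∈ {0, 1, 4}.
Local minima of P (where P''>0): P(-4)=-640, P(3)=-297. Local minima of Q: Q(0)=0, Q(4)=-384.
So the global minimum of U is P(-4) + Q(4) + 6 = -640 − 384 + 6 = -1018, attained at (-4, 4).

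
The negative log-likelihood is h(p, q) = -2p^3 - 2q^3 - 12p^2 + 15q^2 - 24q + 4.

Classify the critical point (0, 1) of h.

The mixed partial ∂²h/∂p∂q is 0, so the Hessian at any point is diag(h_pp, h_qq) = diag(-12(p + 2), 6(-2q + 5)).
At (0, 1): H = diag(-24, 18).
The eigenvalues have opposite signs, so H is indefinite: a saddle point.

saddle point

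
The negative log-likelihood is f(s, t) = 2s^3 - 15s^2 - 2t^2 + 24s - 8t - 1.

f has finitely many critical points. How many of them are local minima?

f separates as a function of s plus a function of t, so ∇f=0 decouples.
∂f/∂s = 6(s - 4)(s - 1) = 0 at s ∈ {1, 4}; ∂f/∂t = -4(t + 2) = 0 at t ∈ {-2}.
The Hessian is diagonal: diag(f_ss, f_tt). Second derivatives: f_ss(1)=-18, f_ss(4)=18; f_tt(-2)=-4.
Local minima occur where both diagonal entries positive: none. Count: 0.

0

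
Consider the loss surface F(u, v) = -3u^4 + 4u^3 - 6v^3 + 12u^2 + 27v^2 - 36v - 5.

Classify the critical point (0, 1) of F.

local minimum

The mixed partial ∂²F/∂u∂v is 0, so the Hessian at any point is diag(F_uu, F_vv) = diag(12(-3u^2 + 2u + 2), 18(-2v + 3)).
At (0, 1): H = diag(24, 18).
Both eigenvalues are positive, so H is positive definite: a local minimum.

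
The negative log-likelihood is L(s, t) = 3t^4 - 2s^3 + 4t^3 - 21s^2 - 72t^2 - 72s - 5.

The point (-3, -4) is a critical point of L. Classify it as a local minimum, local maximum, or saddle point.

The mixed partial ∂²L/∂s∂t is 0, so the Hessian at any point is diag(L_ss, L_tt) = diag(-6(2s + 7), 12(3t^2 + 2t - 12)).
At (-3, -4): H = diag(-6, 336).
The eigenvalues have opposite signs, so H is indefinite: a saddle point.

saddle point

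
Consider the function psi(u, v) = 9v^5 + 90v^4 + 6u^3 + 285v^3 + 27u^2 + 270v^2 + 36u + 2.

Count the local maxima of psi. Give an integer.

psi separates as a function of u plus a function of v, so ∇psi=0 decouples.
∂psi/∂u = 18(u + 1)(u + 2) = 0 at u ∈ {-2, -1}; ∂psi/∂v = 45v(v + 1)(v + 3)(v + 4) = 0 at v ∈ {-4, -3, -1, 0}.
The Hessian is diagonal: diag(psi_uu, psi_vv). Second derivatives: psi_uu(-2)=-18, psi_uu(-1)=18; psi_vv(-4)=-540, psi_vv(-3)=270, psi_vv(-1)=-270, psi_vv(0)=540.
Local maxima occur where both diagonal entries negative: (-2, -4), (-2, -1). Count: 2.

2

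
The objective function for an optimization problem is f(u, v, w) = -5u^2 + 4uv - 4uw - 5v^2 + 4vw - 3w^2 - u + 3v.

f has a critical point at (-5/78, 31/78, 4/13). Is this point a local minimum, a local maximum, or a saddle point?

local maximum

The Hessian is constant: H = [[-10, 4, -4], [4, -10, 4], [-4, 4, -6]].
Leading principal minors: Δ₁ = -10, Δ₂ = 84, Δ₃ = -312.
The minors alternate sign starting negative (−, +, −), so H is negative definite: a local maximum.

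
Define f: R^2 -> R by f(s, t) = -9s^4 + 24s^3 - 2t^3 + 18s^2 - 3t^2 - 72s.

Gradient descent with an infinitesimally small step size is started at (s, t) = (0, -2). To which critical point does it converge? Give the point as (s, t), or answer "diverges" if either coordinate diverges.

(1, -1)

f is separable, so gradient descent decouples: s follows -∂f/∂s, t follows -∂f/∂t.
∂f/∂s = -36(s - 2)(s - 1)(s + 1); at s=0 this is -72, so s increases.
∂f/∂t = -6t(t + 1); at t=-2 this is -12, so t increases.
s converges to its nearest critical value 1 (a local min of the s-part); t converges to -1. The iterate converges to (1, -1).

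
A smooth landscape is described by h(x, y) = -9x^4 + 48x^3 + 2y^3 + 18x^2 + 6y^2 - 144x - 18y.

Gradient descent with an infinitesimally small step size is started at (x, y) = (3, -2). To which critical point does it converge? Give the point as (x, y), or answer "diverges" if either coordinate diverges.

(1, 1)

h is separable, so gradient descent decouples: x follows -∂h/∂x, y follows -∂h/∂y.
∂h/∂x = -36(x - 4)(x - 1)(x + 1); at x=3 this is 288, so x decreases.
∂h/∂y = 6(y - 1)(y + 3); at y=-2 this is -18, so y increases.
x converges to its nearest critical value 1 (a local min of the x-part); y converges to 1. The iterate converges to (1, 1).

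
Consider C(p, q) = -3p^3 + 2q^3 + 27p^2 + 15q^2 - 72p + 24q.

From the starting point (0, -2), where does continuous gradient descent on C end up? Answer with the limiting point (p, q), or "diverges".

C is separable, so gradient descent decouples: p follows -∂C/∂p, q follows -∂C/∂q.
∂C/∂p = -9(p - 4)(p - 2); at p=0 this is -72, so p increases.
∂C/∂q = 6(q + 1)(q + 4); at q=-2 this is -12, so q increases.
p converges to its nearest critical value 2 (a local min of the p-part); q converges to -1. The iterate converges to (2, -1).

(2, -1)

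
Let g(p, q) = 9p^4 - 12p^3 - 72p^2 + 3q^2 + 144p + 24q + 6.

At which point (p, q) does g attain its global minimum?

(-2, -4)

g(p,q) separates as A(p) + B(q) + 6, so its minimum is min A + min B + 6.
A'(p) = 36(p - 2)(p - 1)(p + 2) vanishes at p ∈ {-2, 1, 2}; B'(q) = 6q + 24 vanishes at q ∈ {-4}.
Local minima of A (where A''>0): A(-2)=-336, A(2)=48. Local minima of B: B(-4)=-48.
So the global minimum of g is A(-2) + B(-4) + 6 = -336 − 48 + 6 = -378, attained at (-2, -4).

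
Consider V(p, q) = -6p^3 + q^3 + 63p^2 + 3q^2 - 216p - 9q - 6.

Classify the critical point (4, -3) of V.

The mixed partial ∂²V/∂p∂q is 0, so the Hessian at any point is diag(V_pp, V_qq) = diag(18(-2p + 7), 6(q + 1)).
At (4, -3): H = diag(-18, -12).
Both eigenvalues are negative, so H is negative definite: a local maximum.

local maximum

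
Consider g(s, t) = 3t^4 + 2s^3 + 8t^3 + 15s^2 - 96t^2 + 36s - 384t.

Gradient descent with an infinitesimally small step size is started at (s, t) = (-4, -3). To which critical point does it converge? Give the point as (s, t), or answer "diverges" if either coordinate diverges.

g is separable, so gradient descent decouples: s follows -∂g/∂s, t follows -∂g/∂t.
∂g/∂s = 6(s + 2)(s + 3); at s=-4 this is 12, so s decreases.
∂g/∂t = 12(t - 4)(t + 2)(t + 4); at t=-3 this is 84, so t decreases.
The s-coordinate has no critical point in that direction and runs off to infinity.

diverges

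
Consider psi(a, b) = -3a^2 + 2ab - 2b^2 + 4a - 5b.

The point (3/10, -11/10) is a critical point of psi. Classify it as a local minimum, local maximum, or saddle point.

local maximum

The Hessian of psi is constant: H = [[-6, 2], [2, -4]].
det(H) = (-6)·(-4) − 2² = 20.
det(H) > 0 and tr(H) = -10 < 0, so H is negative definite and the point is a local maximum.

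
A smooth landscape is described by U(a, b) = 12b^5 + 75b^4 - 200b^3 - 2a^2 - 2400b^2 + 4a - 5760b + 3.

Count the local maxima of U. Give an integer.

U separates as a function of a plus a function of b, so ∇U=0 decouples.
∂U/∂a = -4(a - 1) = 0 at a ∈ {1}; ∂U/∂b = 60(b - 4)(b + 2)(b + 3)(b + 4) = 0 at b ∈ {-4, -3, -2, 4}.
The Hessian is diagonal: diag(U_aa, U_bb). Second derivatives: U_aa(1)=-4; U_bb(-4)=-960, U_bb(-3)=420, U_bb(-2)=-720, U_bb(4)=20160.
Local maxima occur where both diagonal entries negative: (1, -4), (1, -2). Count: 2.

2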